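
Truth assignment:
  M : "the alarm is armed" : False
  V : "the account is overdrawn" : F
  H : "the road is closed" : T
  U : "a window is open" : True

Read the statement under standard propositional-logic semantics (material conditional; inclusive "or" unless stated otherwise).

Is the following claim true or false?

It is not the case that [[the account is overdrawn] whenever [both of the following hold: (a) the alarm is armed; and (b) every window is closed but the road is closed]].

False.

This is ¬((M ∧ (¬U ∧ H)) → V).

¬U = ¬T = F
¬U ∧ H = F ∧ T = F
M ∧ (¬U ∧ H) = F ∧ F = F
(M ∧ (¬U ∧ H)) → V = F → F = T
¬((M ∧ (¬U ∧ H)) → V) = ¬T = F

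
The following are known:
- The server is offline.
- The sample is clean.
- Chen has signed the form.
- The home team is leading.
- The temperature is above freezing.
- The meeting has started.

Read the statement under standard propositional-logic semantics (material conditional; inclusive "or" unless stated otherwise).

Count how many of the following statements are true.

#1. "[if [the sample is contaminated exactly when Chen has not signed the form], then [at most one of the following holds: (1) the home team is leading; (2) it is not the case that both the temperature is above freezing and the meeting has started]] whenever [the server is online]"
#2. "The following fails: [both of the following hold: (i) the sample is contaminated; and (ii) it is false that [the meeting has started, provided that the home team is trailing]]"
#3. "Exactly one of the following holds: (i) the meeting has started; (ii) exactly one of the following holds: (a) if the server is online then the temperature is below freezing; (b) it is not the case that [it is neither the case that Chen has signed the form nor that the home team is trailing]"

3

Let P = "the server is online" (F), Q = "the sample is contaminated" (F), R = "Chen has signed the form" (T), S = "the home team is leading" (T), U = "the temperature is below freezing" (F), V = "the meeting has started" (T).

#1: Parsed as P -> ((Q <-> ~R) -> (S nand (~U nand V)))

~R = ~T = F
Q <-> ~R = F <-> F = T
~U = ~F = T
~U nand V = T nand T = F
S nand (~U nand V) = T nand F = T
(Q <-> ~R) -> (S nand (~U nand V)) = T -> T = T
P -> ((Q <-> ~R) -> (S nand (~U nand V))) = F -> T = T
Hence #1 is true.

#2: Formalization: ~(Q & ~(~S -> V))

~S = ~T = F
~S -> V = F -> T = T
~(~S -> V) = ~T = F
Q & ~(~S -> V) = F & F = F
~(Q & ~(~S -> V)) = ~F = T
Thus #2 is true.

#3: Formalization: V xor ((P -> U) xor ~(R nor ~S))

P -> U = F -> F = T
~S = ~T = F
R nor ~S = T nor F = F
~(R nor ~S) = ~F = T
(P -> U) xor ~(R nor ~S) = T xor T = F
V xor ((P -> U) xor ~(R nor ~S)) = T xor F = T
Thus #3 is true.

3 of the 3 statements are true (#1, #2, #3).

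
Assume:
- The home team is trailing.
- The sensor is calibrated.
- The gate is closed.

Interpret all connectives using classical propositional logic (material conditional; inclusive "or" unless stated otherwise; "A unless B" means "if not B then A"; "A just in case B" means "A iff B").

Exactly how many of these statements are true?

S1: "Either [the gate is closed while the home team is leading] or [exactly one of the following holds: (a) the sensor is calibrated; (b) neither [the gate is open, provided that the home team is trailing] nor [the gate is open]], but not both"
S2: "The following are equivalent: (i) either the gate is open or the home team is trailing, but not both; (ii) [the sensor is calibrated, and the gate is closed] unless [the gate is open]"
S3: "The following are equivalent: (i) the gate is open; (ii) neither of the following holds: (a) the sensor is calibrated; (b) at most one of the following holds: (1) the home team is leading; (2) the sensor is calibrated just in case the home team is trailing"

Let R = "the gate is open" (F), P = "the home team is leading" (F), Q = "the sensor is calibrated" (T).

S1: In symbols: (~R & P) xor (Q xor ((~P -> R) nor R))

~R = ~F = T
~R & P = T & F = F
~P = ~F = T
~P -> R = T -> F = F
(~P -> R) nor R = F nor F = T
Q xor ((~P -> R) nor R) = T xor T = F
(~R & P) xor (Q xor ((~P -> R) nor R)) = F xor F = F
So S1 is false.

S2: Formalization: (R xor ~P) <-> ((Q & ~R) | R)

~P = ~F = T
R xor ~P = F xor T = T
~R = ~F = T
Q & ~R = T & T = T
(Q & ~R) | R = T | F = T
(R xor ~P) <-> ((Q & ~R) | R) = T <-> T = T
Thus S2 is true.

S3: This is R <-> (Q nor (P nand (Q <-> ~P))).

~P = ~F = T
Q <-> ~P = T <-> T = T
P nand (Q <-> ~P) = F nand T = T
Q nor (P nand (Q <-> ~P)) = T nor T = F
R <-> (Q nor (P nand (Q <-> ~P))) = F <-> F = T
So S3 is true.

True statements: 2 (S2, S3).

2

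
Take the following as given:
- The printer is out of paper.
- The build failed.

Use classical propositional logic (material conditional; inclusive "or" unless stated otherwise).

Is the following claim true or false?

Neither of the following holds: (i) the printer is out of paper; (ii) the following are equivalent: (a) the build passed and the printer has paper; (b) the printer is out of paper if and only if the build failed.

Let P = "the printer has paper" (False), Q = "the build passed" (False).
This is not P nor ((Q and P) iff (not P iff not Q)).

not P = not False = True
Q and P = False and False = False
not P = not False = True
not Q = not False = True
not P iff not Q = True iff True = True
(Q and P) iff (not P iff not Q) = False iff True = False
not P nor ((Q and P) iff (not P iff not Q)) = True nor False = False

The statement is false.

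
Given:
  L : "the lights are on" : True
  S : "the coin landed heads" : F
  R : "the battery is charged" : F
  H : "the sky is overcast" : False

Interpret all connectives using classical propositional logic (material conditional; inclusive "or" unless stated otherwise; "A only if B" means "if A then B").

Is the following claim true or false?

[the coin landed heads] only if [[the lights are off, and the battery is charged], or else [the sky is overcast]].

True

In symbols: S -> ((not L and R) or H)

not L = not True = False
not L and R = False and False = False
(not L and R) or H = False or False = False
S -> ((not L and R) or H) = False -> False = True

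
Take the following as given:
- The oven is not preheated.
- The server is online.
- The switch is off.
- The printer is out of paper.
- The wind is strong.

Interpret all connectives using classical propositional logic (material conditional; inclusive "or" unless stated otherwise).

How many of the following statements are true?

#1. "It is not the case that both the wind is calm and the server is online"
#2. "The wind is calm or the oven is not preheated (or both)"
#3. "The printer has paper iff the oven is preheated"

Let V = "the wind is strong" (True), P = "the server is online" (True), K = "the oven is preheated" (False), N = "the printer has paper" (False).

#1: This is not V nand P.

not V = not True = False
not V nand P = False nand True = True
Hence #1 is true.

#2: Formalization: not V or not K

not V = not True = False
not K = not False = True
not V or not K = False or True = True
So #2 is true.

#3: Parsed as N iff K

N iff K = False iff False = True
So #3 is true.

3 of the 3 statements are true.

3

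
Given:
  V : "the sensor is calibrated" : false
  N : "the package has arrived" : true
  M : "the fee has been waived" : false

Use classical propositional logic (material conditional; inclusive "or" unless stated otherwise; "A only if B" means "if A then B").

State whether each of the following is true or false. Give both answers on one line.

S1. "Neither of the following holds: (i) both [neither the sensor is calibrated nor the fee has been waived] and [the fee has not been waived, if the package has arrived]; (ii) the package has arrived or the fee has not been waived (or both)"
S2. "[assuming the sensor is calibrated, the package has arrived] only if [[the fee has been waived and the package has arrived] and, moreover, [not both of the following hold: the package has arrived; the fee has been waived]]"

S1 false / S2 false

S1: This is ((V nor M) & (N -> ~M)) nor (N | ~M).

V nor M = F nor F = T
~M = ~F = T
N -> ~M = T -> T = T
(V nor M) & (N -> ~M) = T & T = T
~M = ~F = T
N | ~M = T | T = T
((V nor M) & (N -> ~M)) nor (N | ~M) = T nor T = F
Thus S1 is false.

S2: In symbols: (V -> N) -> ((M & N) & (N nand M))

V -> N = F -> T = T
M & N = F & T = F
N nand M = T nand F = T
(M & N) & (N nand M) = F & T = F
(V -> N) -> ((M & N) & (N nand M)) = T -> F = F
Hence S2 is false.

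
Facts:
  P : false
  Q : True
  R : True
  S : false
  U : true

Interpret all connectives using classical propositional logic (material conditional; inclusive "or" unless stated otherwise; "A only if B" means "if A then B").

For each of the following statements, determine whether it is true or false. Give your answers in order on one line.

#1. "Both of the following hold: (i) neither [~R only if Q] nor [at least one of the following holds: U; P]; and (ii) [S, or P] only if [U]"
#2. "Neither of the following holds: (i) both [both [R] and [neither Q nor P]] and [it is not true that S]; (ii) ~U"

#1 F / #2 T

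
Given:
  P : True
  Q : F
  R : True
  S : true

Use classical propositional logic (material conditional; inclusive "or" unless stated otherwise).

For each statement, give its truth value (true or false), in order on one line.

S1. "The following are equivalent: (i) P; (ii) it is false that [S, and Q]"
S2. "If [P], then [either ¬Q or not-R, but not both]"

S1 True; S2 True

S1: This is P iff not (S and Q).

S and Q = True and False = False
not (S and Q) = not False = True
P iff not (S and Q) = True iff True = True
So S1 is true.

S2: Formalization: P -> (not Q xor not R)

not Q = not False = True
not R = not True = False
not Q xor not R = True xor False = True
P -> (not Q xor not R) = True -> True = True
Thus S2 is true.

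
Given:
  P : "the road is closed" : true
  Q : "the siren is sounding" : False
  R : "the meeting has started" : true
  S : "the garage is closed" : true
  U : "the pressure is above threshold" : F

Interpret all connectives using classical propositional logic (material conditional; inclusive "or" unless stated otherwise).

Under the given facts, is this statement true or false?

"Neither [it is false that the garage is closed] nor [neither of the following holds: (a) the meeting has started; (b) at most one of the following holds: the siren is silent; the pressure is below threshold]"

Values: S=T, R=T, Q=F, U=F.
This is ¬S ↓ (R ↓ (¬Q ↑ ¬U)).

¬S = ¬T = F
¬Q = ¬F = T
¬U = ¬F = T
¬Q ↑ ¬U = T ↑ T = F
R ↓ (¬Q ↑ ¬U) = T ↓ F = F
¬S ↓ (R ↓ (¬Q ↑ ¬U)) = F ↓ F = T

True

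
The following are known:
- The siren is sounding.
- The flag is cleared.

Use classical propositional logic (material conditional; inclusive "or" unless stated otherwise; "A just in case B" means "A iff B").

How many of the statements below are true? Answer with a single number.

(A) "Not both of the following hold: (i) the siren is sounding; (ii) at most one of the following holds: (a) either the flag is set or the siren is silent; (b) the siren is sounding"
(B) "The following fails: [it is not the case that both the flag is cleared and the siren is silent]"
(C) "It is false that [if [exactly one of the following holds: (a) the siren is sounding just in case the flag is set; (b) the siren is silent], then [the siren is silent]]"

Let P = "the siren is sounding" (T), Q = "the flag is set" (F).

(A): In symbols: P ↑ ((Q ∨ ¬P) ↑ P)

¬P = ¬T = F
Q ∨ ¬P = F ∨ F = F
(Q ∨ ¬P) ↑ P = F ↑ T = T
P ↑ ((Q ∨ ¬P) ↑ P) = T ↑ T = F
Thus (A) is false.

(B): Formalization: ¬(¬Q ↑ ¬P)

¬Q = ¬F = T
¬P = ¬T = F
¬Q ↑ ¬P = T ↑ F = T
¬(¬Q ↑ ¬P) = ¬T = F
Hence (B) is false.

(C): In symbols: ¬(((P ↔ Q) ⊕ ¬P) → ¬P)

P ↔ Q = T ↔ F = F
¬P = ¬T = F
(P ↔ Q) ⊕ ¬P = F ⊕ F = F
¬P = ¬T = F
((P ↔ Q) ⊕ ¬P) → ¬P = F → F = T
¬(((P ↔ Q) ⊕ ¬P) → ¬P) = ¬T = F
So (C) is false.

Count: 0.

0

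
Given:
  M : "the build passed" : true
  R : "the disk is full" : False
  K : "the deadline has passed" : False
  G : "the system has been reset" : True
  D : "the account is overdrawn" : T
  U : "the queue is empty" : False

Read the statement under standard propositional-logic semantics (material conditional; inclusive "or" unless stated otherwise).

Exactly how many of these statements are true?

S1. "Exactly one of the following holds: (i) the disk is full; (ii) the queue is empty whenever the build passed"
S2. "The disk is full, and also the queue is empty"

S1: Formalization: R xor (M -> U)

M -> U = True -> False = False
R xor (M -> U) = False xor False = False
So S1 is false.

S2: In symbols: R and U

R and U = False and False = False
Hence S2 is false.

0 of the 2 statements are true (none).

0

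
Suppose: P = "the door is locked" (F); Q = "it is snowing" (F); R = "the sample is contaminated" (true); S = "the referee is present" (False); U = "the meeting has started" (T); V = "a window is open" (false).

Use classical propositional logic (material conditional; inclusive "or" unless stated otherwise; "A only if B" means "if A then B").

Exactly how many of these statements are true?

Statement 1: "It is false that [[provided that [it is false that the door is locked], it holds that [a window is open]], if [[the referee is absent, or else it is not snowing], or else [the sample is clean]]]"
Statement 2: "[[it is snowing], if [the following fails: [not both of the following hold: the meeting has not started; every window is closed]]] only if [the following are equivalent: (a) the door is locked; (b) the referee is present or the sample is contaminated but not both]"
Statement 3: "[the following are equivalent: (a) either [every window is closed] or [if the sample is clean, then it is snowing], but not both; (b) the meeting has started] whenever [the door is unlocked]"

1

Statement 1: This is ¬(((¬S ∨ ¬Q) ∨ ¬R) → (¬P → V)).

¬S = ¬F = T
¬Q = ¬F = T
¬S ∨ ¬Q = T ∨ T = T
¬R = ¬T = F
(¬S ∨ ¬Q) ∨ ¬R = T ∨ F = T
¬P = ¬F = T
¬P → V = T → F = F
((¬S ∨ ¬Q) ∨ ¬R) → (¬P → V) = T → F = F
¬(((¬S ∨ ¬Q) ∨ ¬R) → (¬P → V)) = ¬F = T
Thus Statement 1 is true.

Statement 2: This is (¬(¬U ↑ ¬V) → Q) → (P ↔ (S ⊕ R)).

¬U = ¬T = F
¬V = ¬F = T
¬U ↑ ¬V = F ↑ T = T
¬(¬U ↑ ¬V) = ¬T = F
¬(¬U ↑ ¬V) → Q = F → F = T
S ⊕ R = F ⊕ T = T
P ↔ (S ⊕ R) = F ↔ T = F
(¬(¬U ↑ ¬V) → Q) → (P ↔ (S ⊕ R)) = T → F = F
So Statement 2 is false.

Statement 3: In symbols: ¬P → ((¬V ⊕ (¬R → Q)) ↔ U)

¬P = ¬F = T
¬V = ¬F = T
¬R = ¬T = F
¬R → Q = F → F = T
¬V ⊕ (¬R → Q) = T ⊕ T = F
(¬V ⊕ (¬R → Q)) ↔ U = F ↔ T = F
¬P → ((¬V ⊕ (¬R → Q)) ↔ U) = T → F = F
So Statement 3 is false.

1 of the 3 statements is true (Statement 1).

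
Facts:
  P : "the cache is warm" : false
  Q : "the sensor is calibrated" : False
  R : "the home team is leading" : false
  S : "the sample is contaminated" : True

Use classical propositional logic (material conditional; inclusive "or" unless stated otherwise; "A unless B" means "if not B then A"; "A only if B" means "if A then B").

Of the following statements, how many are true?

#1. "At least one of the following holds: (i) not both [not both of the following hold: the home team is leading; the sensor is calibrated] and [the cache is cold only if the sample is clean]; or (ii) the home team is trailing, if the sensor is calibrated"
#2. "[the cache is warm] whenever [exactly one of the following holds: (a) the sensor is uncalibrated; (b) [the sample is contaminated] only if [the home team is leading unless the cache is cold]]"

2

#1: Parsed as ((R nand Q) nand (not P -> not S)) or (Q -> not R)

R nand Q = False nand False = True
not P = not False = True
not S = not True = False
not P -> not S = True -> False = False
(R nand Q) nand (not P -> not S) = True nand False = True
not R = not False = True
Q -> not R = False -> True = True
((R nand Q) nand (not P -> not S)) or (Q -> not R) = True or True = True
So #1 is true.

#2: Parsed as (not Q xor (S -> (R or not P))) -> P

not Q = not False = True
not P = not False = True
R or not P = False or True = True
S -> (R or not P) = True -> True = True
not Q xor (S -> (R or not P)) = True xor True = False
(not Q xor (S -> (R or not P))) -> P = False -> False = True
Hence #2 is true.

Count: 2.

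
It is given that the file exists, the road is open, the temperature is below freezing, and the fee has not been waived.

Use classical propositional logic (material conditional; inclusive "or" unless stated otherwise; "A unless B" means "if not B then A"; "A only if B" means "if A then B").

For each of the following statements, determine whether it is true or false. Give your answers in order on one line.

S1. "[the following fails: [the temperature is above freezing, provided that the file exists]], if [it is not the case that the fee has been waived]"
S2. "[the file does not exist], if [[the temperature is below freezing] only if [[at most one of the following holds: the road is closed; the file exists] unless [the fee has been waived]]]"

Let S = "the fee has been waived" (False), P = "the file exists" (True), R = "the temperature is below freezing" (True), Q = "the road is closed" (False).

S1: Parsed as not S -> not (P -> not R)

not S = not False = True
not R = not True = False
P -> not R = True -> False = False
not (P -> not R) = not False = True
not S -> not (P -> not R) = True -> True = True
So S1 is true.

S2: Parsed as (R -> ((Q nand P) or S)) -> not P

Q nand P = False nand True = True
(Q nand P) or S = True or False = True
R -> ((Q nand P) or S) = True -> True = True
not P = not True = False
(R -> ((Q nand P) or S)) -> not P = True -> False = False
Thus S2 is false.

S1 T; S2 F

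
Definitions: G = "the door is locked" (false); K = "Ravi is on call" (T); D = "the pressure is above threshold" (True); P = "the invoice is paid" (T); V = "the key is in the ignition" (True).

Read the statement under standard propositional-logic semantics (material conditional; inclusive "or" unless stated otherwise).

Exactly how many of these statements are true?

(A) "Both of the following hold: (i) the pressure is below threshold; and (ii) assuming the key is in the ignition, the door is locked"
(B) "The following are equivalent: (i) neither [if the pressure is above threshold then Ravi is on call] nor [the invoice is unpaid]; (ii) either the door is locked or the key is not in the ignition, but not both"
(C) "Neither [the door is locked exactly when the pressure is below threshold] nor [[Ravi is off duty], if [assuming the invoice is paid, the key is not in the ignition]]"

(A): This is ~D & (V -> G).

~D = ~T = F
V -> G = T -> F = F
~D & (V -> G) = F & F = F
Thus (A) is false.

(B): This is ((D -> K) nor ~P) <-> (G xor ~V).

D -> K = T -> T = T
~P = ~T = F
(D -> K) nor ~P = T nor F = F
~V = ~T = F
G xor ~V = F xor F = F
((D -> K) nor ~P) <-> (G xor ~V) = F <-> F = T
So (B) is true.

(C): Formalization: (G <-> ~D) nor ((P -> ~V) -> ~K)

~D = ~T = F
G <-> ~D = F <-> F = T
~V = ~T = F
P -> ~V = T -> F = F
~K = ~T = F
(P -> ~V) -> ~K = F -> F = T
(G <-> ~D) nor ((P -> ~V) -> ~K) = T nor T = F
So (C) is false.

1 of the 3 statements is true ((B)).

1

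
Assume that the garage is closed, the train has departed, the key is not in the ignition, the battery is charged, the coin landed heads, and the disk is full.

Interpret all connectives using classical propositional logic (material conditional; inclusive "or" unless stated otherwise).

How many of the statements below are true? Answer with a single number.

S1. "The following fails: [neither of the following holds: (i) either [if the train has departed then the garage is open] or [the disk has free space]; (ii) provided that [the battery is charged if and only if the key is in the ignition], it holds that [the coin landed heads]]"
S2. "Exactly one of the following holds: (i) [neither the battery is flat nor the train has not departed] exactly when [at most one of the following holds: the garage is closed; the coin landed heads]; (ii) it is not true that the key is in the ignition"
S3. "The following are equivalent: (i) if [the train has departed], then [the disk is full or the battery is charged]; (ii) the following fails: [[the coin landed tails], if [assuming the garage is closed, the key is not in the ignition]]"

3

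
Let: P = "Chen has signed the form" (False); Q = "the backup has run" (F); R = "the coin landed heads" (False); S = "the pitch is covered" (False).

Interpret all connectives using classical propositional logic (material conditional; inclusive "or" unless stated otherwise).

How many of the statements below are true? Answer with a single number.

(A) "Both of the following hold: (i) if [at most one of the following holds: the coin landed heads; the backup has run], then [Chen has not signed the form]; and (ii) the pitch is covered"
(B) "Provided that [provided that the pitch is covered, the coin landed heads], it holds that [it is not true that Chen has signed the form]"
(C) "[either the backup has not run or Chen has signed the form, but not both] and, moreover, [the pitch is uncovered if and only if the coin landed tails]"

2

(A): This is ((R nand Q) -> not P) and S.

R nand Q = False nand False = True
not P = not False = True
(R nand Q) -> not P = True -> True = True
((R nand Q) -> not P) and S = True and False = False
Hence (A) is false.

(B): This is (S -> R) -> not P.

S -> R = False -> False = True
not P = not False = True
(S -> R) -> not P = True -> True = True
Thus (B) is true.

(C): Formalization: (not Q xor P) and (not S iff not R)

not Q = not False = True
not Q xor P = True xor False = True
not S = not False = True
not R = not False = True
not S iff not R = True iff True = True
(not Q xor P) and (not S iff not R) = True and True = True
Hence (C) is true.

2 of the 3 statements are true.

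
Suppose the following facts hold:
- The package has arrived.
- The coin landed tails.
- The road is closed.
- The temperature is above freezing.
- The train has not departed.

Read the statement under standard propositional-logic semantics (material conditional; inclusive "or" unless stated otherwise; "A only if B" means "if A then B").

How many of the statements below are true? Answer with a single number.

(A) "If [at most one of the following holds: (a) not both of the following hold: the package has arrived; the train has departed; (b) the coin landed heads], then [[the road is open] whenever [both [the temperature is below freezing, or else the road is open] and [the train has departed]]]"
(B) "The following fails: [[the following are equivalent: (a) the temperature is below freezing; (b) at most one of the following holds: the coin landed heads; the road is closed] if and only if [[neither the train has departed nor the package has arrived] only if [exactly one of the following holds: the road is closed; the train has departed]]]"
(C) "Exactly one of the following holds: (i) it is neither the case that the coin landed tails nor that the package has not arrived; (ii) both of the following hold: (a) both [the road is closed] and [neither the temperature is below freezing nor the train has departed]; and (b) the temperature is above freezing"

3

Let P = "the package has arrived" (T), U = "the train has departed" (F), Q = "the coin landed heads" (F), S = "the temperature is below freezing" (F), R = "the road is closed" (T).

(A): In symbols: ((P ↑ U) ↑ Q) → (((S ∨ ¬R) ∧ U) → ¬R)

P ↑ U = T ↑ F = T
(P ↑ U) ↑ Q = T ↑ F = T
¬R = ¬T = F
S ∨ ¬R = F ∨ F = F
(S ∨ ¬R) ∧ U = F ∧ F = F
¬R = ¬T = F
((S ∨ ¬R) ∧ U) → ¬R = F → F = T
((P ↑ U) ↑ Q) → (((S ∨ ¬R) ∧ U) → ¬R) = T → T = T
So (A) is true.

(B): This is ¬((S ↔ (Q ↑ R)) ↔ ((U ↓ P) → (R ⊕ U))).

Q ↑ R = F ↑ T = T
S ↔ (Q ↑ R) = F ↔ T = F
U ↓ P = F ↓ T = F
R ⊕ U = T ⊕ F = T
(U ↓ P) → (R ⊕ U) = F → T = T
(S ↔ (Q ↑ R)) ↔ ((U ↓ P) → (R ⊕ U)) = F ↔ T = F
¬((S ↔ (Q ↑ R)) ↔ ((U ↓ P) → (R ⊕ U))) = ¬F = T
Thus (B) is true.

(C): Formalization: (¬Q ↓ ¬P) ⊕ ((R ∧ (S ↓ U)) ∧ ¬S)

¬Q = ¬F = T
¬P = ¬T = F
¬Q ↓ ¬P = T ↓ F = F
S ↓ U = F ↓ F = T
R ∧ (S ↓ U) = T ∧ T = T
¬S = ¬F = T
(R ∧ (S ↓ U)) ∧ ¬S = T ∧ T = T
(¬Q ↓ ¬P) ⊕ ((R ∧ (S ↓ U)) ∧ ¬S) = F ⊕ T = T
So (C) is true.

Count: 3.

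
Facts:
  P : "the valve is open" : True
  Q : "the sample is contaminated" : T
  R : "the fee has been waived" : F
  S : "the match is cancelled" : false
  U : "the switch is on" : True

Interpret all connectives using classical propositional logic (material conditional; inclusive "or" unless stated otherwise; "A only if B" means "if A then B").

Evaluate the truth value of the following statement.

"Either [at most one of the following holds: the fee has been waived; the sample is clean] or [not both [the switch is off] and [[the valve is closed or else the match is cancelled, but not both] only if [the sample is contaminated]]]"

Values: R=False, Q=True, U=True, P=True, S=False.
Parsed as (R nand not Q) or (not U nand ((not P xor S) -> Q))

not Q = not True = False
R nand not Q = False nand False = True
not U = not True = False
not P = not True = False
not P xor S = False xor False = False
(not P xor S) -> Q = False -> True = True
not U nand ((not P xor S) -> Q) = False nand True = True
(R nand not Q) or (not U nand ((not P xor S) -> Q)) = True or True = True

The statement is true.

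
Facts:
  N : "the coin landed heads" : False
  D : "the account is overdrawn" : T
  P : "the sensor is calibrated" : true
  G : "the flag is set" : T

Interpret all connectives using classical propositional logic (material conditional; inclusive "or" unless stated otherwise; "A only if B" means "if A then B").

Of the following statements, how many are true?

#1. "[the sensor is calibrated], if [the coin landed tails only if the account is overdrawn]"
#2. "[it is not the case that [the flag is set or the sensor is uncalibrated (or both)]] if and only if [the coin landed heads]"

#1: Formalization: (¬N → D) → P

¬N = ¬F = T
¬N → D = T → T = T
(¬N → D) → P = T → T = T
So #1 is true.

#2: Parsed as ¬(G ∨ ¬P) ↔ N

¬P = ¬T = F
G ∨ ¬P = T ∨ F = T
¬(G ∨ ¬P) = ¬T = F
¬(G ∨ ¬P) ↔ N = F ↔ F = T
So #2 is true.

2 of the 2 statements are true (#1, #2).

2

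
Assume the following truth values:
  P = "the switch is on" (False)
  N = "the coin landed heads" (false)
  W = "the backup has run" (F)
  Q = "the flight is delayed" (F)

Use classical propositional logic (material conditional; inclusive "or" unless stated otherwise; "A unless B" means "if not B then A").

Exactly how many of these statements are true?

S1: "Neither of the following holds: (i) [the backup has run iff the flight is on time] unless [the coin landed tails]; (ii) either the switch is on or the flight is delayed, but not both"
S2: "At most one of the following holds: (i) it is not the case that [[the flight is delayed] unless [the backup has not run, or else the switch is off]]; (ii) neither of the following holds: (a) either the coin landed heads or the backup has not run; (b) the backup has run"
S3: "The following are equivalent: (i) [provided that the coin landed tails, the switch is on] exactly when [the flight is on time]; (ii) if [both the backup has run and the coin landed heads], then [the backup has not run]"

1

S1: Parsed as ((W ↔ ¬Q) ∨ ¬N) ↓ (P ⊕ Q)

¬Q = ¬F = T
W ↔ ¬Q = F ↔ T = F
¬N = ¬F = T
(W ↔ ¬Q) ∨ ¬N = F ∨ T = T
P ⊕ Q = F ⊕ F = F
((W ↔ ¬Q) ∨ ¬N) ↓ (P ⊕ Q) = T ↓ F = F
Hence S1 is false.

S2: Parsed as ¬(Q ∨ (¬W ∨ ¬P)) ↑ ((N ∨ ¬W) ↓ W)

¬W = ¬F = T
¬P = ¬F = T
¬W ∨ ¬P = T ∨ T = T
Q ∨ (¬W ∨ ¬P) = F ∨ T = T
¬(Q ∨ (¬W ∨ ¬P)) = ¬T = F
¬W = ¬F = T
N ∨ ¬W = F ∨ T = T
(N ∨ ¬W) ↓ W = T ↓ F = F
¬(Q ∨ (¬W ∨ ¬P)) ↑ ((N ∨ ¬W) ↓ W) = F ↑ F = T
Thus S2 is true.

S3: In symbols: ((¬N → P) ↔ ¬Q) ↔ ((W ∧ N) → ¬W)

¬N = ¬F = T
¬N → P = T → F = F
¬Q = ¬F = T
(¬N → P) ↔ ¬Q = F ↔ T = F
W ∧ N = F ∧ F = F
¬W = ¬F = T
(W ∧ N) → ¬W = F → T = T
((¬N → P) ↔ ¬Q) ↔ ((W ∧ N) → ¬W) = F ↔ T = F
So S3 is false.

1 of the 3 statements is true (S2).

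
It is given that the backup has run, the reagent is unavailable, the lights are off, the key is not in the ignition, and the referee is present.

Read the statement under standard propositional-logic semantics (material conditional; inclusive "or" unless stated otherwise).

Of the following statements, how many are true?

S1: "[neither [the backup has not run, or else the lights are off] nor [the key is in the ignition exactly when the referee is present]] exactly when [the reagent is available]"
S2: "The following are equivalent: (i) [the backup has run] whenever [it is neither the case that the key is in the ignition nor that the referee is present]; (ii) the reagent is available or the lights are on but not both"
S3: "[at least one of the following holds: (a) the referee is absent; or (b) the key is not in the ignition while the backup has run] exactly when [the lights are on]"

Let R = "the backup has run" (True), H = "the lights are on" (False), U = "the key is in the ignition" (False), M = "the referee is present" (True), V = "the reagent is available" (False).

S1: Formalization: ((not R or not H) nor (U iff M)) iff V

not R = not True = False
not H = not False = True
not R or not H = False or True = True
U iff M = False iff True = False
(not R or not H) nor (U iff M) = True nor False = False
((not R or not H) nor (U iff M)) iff V = False iff False = True
Thus S1 is true.

S2: In symbols: ((U nor M) -> R) iff (V xor H)

U nor M = False nor True = False
(U nor M) -> R = False -> True = True
V xor H = False xor False = False
((U nor M) -> R) iff (V xor H) = True iff False = False
Hence S2 is false.

S3: In symbols: (not M or (not U and R)) iff H

not M = not True = False
not U = not False = True
not U and R = True and True = True
not M or (not U and R) = False or True = True
(not M or (not U and R)) iff H = True iff False = False
Hence S3 is false.

Count: 1.

1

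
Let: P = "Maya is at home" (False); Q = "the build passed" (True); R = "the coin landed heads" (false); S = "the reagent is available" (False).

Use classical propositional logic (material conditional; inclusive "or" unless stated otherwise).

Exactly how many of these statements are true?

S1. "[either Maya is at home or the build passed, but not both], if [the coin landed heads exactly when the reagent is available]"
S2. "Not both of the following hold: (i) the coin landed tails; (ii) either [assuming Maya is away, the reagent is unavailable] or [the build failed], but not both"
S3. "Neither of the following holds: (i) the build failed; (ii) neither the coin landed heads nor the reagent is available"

S1: In symbols: (R <-> S) -> (P xor Q)

R <-> S = F <-> F = T
P xor Q = F xor T = T
(R <-> S) -> (P xor Q) = T -> T = T
Thus S1 is true.

S2: Formalization: ~R nand ((~P -> ~S) xor ~Q)

~R = ~F = T
~P = ~F = T
~S = ~F = T
~P -> ~S = T -> T = T
~Q = ~T = F
(~P -> ~S) xor ~Q = T xor F = T
~R nand ((~P -> ~S) xor ~Q) = T nand T = F
Hence S2 is false.

S3: Parsed as ~Q nor (R nor S)

~Q = ~T = F
R nor S = F nor F = T
~Q nor (R nor S) = F nor T = F
So S3 is false.

Count: 1.

1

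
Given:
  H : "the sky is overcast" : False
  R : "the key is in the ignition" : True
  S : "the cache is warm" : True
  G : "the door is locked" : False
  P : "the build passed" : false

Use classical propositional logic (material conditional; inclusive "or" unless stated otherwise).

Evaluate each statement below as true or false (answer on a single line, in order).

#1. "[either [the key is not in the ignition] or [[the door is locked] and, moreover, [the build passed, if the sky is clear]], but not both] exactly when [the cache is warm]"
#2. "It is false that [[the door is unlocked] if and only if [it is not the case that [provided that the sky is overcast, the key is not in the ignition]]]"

#1: In symbols: (¬R ⊕ (G ∧ (¬H → P))) ↔ S

¬R = ¬T = F
¬H = ¬F = T
¬H → P = T → F = F
G ∧ (¬H → P) = F ∧ F = F
¬R ⊕ (G ∧ (¬H → P)) = F ⊕ F = F
(¬R ⊕ (G ∧ (¬H → P))) ↔ S = F ↔ T = F
So #1 is false.

#2: In symbols: ¬(¬G ↔ ¬(H → ¬R))

¬G = ¬F = T
¬R = ¬T = F
H → ¬R = F → F = T
¬(H → ¬R) = ¬T = F
¬G ↔ ¬(H → ¬R) = T ↔ F = F
¬(¬G ↔ ¬(H → ¬R)) = ¬F = T
So #2 is true.

#1 False / #2 True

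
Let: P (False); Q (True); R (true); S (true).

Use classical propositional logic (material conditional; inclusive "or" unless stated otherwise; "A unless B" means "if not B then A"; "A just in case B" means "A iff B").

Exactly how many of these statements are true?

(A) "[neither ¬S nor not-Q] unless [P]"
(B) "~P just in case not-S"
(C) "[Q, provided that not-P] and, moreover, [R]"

(A): This is (¬S ↓ ¬Q) ∨ P.

¬S = ¬T = F
¬Q = ¬T = F
¬S ↓ ¬Q = F ↓ F = T
(¬S ↓ ¬Q) ∨ P = T ∨ F = T
So (A) is true.

(B): In symbols: ¬P ↔ ¬S

¬P = ¬F = T
¬S = ¬T = F
¬P ↔ ¬S = T ↔ F = F
Hence (B) is false.

(C): This is (¬P → Q) ∧ R.

¬P = ¬F = T
¬P → Q = T → T = T
(¬P → Q) ∧ R = T ∧ T = T
Thus (C) is true.

True statements: 2.

2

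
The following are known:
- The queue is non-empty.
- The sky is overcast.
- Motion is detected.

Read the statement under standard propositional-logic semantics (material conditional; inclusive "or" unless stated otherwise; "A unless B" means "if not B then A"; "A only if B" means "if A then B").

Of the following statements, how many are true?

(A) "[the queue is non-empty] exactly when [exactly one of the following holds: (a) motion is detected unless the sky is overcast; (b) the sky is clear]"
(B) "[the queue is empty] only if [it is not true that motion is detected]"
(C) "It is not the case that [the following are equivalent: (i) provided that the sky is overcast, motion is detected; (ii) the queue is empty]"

Let P = "the queue is empty" (False), R = "motion is detected" (True), Q = "the sky is overcast" (True).

(A): Formalization: not P iff ((R or Q) xor not Q)

not P = not False = True
R or Q = True or True = True
not Q = not True = False
(R or Q) xor not Q = True xor False = True
not P iff ((R or Q) xor not Q) = True iff True = True
Thus (A) is true.

(B): In symbols: P -> not R

not R = not True = False
P -> not R = False -> False = True
Hence (B) is true.

(C): In symbols: not ((Q -> R) iff P)

Q -> R = True -> True = True
(Q -> R) iff P = True iff False = False
not ((Q -> R) iff P) = not False = True
Thus (C) is true.

True statements: 3 ((A), (B), (C)).

3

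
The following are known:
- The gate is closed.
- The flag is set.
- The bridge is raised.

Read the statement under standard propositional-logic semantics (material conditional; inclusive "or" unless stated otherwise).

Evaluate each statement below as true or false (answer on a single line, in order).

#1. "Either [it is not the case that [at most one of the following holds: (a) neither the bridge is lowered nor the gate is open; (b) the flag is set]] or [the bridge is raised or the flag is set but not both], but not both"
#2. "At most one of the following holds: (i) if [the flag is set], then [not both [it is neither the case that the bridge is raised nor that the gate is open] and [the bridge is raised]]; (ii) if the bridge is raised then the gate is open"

#1 T / #2 T

Let R = "the bridge is raised" (True), P = "the gate is open" (False), Q = "the flag is set" (True).

#1: In symbols: not ((not R nor P) nand Q) xor (R xor Q)

not R = not True = False
not R nor P = False nor False = True
(not R nor P) nand Q = True nand True = False
not ((not R nor P) nand Q) = not False = True
R xor Q = True xor True = False
not ((not R nor P) nand Q) xor (R xor Q) = True xor False = True
Thus #1 is true.

#2: In symbols: (Q -> ((R nor P) nand R)) nand (R -> P)

R nor P = True nor False = False
(R nor P) nand R = False nand True = True
Q -> ((R nor P) nand R) = True -> True = True
R -> P = True -> False = False
(Q -> ((R nor P) nand R)) nand (R -> P) = True nand False = True
Thus #2 is true.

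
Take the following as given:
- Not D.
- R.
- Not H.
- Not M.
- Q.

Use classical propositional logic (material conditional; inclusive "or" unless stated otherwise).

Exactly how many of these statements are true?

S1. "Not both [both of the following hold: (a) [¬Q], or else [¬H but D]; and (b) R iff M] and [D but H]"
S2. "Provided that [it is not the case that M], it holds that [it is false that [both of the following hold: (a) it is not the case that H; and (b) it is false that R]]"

2

S1: Formalization: ((not Q or (not H and D)) and (R iff M)) nand (D and H)

not Q = not True = False
not H = not False = True
not H and D = True and False = False
not Q or (not H and D) = False or False = False
R iff M = True iff False = False
(not Q or (not H and D)) and (R iff M) = False and False = False
D and H = False and False = False
((not Q or (not H and D)) and (R iff M)) nand (D and H) = False nand False = True
Hence S1 is true.

S2: This is not M -> not (not H and not R).

not M = not False = True
not H = not False = True
not R = not True = False
not H and not R = True and False = False
not (not H and not R) = not False = True
not M -> not (not H and not R) = True -> True = True
So S2 is true.

2 of the 2 statements are true (S1, S2).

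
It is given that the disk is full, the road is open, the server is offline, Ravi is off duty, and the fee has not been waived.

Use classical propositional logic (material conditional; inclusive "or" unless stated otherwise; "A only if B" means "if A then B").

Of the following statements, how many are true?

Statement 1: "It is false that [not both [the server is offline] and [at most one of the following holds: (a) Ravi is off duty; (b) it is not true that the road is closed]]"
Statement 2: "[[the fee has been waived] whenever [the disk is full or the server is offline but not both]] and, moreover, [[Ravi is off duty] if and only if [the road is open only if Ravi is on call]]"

0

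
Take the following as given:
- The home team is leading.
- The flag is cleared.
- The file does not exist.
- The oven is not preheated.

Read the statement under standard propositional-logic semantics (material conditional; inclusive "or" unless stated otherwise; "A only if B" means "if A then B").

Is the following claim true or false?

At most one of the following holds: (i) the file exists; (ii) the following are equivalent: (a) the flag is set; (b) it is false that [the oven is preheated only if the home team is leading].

Let N = "the file exists" (False), W = "the flag is set" (False), H = "the oven is preheated" (False), P = "the home team is leading" (True).
This is N nand (W iff not (H -> P)).

H -> P = False -> True = True
not (H -> P) = not True = False
W iff not (H -> P) = False iff False = True
N nand (W iff not (H -> P)) = False nand True = True

True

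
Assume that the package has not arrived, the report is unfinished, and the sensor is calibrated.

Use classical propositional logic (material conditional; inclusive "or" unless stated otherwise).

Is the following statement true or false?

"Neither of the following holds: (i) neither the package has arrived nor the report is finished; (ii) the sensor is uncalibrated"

False

Let P = "the package has arrived" (False), Q = "the report is finished" (False), R = "the sensor is calibrated" (True).
This is (P nor Q) nor not R.

P nor Q = False nor False = True
not R = not True = False
(P nor Q) nor not R = True nor False = False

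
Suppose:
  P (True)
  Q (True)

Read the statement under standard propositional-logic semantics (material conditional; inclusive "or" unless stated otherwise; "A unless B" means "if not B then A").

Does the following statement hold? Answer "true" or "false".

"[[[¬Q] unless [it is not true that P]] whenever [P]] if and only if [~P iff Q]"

True

In symbols: (P → (¬Q ∨ ¬P)) ↔ (¬P ↔ Q)

¬Q = ¬T = F
¬P = ¬T = F
¬Q ∨ ¬P = F ∨ F = F
P → (¬Q ∨ ¬P) = T → F = F
¬P = ¬T = F
¬P ↔ Q = F ↔ T = F
(P → (¬Q ∨ ¬P)) ↔ (¬P ↔ Q) = F ↔ F = T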